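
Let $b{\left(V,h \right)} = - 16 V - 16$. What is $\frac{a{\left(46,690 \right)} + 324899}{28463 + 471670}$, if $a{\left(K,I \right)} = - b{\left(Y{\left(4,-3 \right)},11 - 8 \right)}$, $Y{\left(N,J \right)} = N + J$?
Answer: $\frac{324931}{500133} \approx 0.64969$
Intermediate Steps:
$Y{\left(N,J \right)} = J + N$
$b{\left(V,h \right)} = -16 - 16 V$
$a{\left(K,I \right)} = 32$ ($a{\left(K,I \right)} = - (-16 - 16 \left(-3 + 4\right)) = - (-16 - 16) = \left(-1\right) \left(-32\right) = 32$)
$\frac{a{\left(46,690 \right)} + 324899}{28463 + 471670} = \frac{32 + 324899}{28463 + 471670} = \frac{324931}{500133}$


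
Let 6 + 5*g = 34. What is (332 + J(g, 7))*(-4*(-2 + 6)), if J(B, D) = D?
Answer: -5424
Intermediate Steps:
g = 28/5 (g = -6/5 + (⅕)*34 = -6/5 + 34/5 = 28/5 ≈ 5.6000)
(332 + J(g, 7))*(-4*(-2 + 6)) = (332 + 7)*(-4*(-2 + 6)) = 339*(-4*4) = 339*(-16) = -5424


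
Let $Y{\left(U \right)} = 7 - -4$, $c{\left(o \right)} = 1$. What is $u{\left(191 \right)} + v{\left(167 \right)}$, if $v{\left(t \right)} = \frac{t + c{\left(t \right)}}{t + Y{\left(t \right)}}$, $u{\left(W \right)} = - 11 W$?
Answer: $- \frac{186905}{89} \approx -2100.1$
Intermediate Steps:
$Y{\left(U \right)} = 11$ ($Y{\left(U \right)} = 7 + 4 = 11$)
$v{\left(t \right)} = \frac{1 + t}{11 + t}$ ($v{\left(t \right)} = \frac{t + 1}{t + 11} = \frac{1 + t}{11 + t}$)
$u{\left(191 \right)} + v{\left(167 \right)} = \left(-11\right) 191 + \frac{1 + 167}{11 + 167} = -2101 + \frac{1}{178} \cdot 168 = -2101 + \frac{84}{89} = - \frac{186905}{89}$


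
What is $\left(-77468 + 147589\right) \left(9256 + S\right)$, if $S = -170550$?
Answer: $-11310096574$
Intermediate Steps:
$\left(-77468 + 147589\right) \left(9256 + S\right) = \left(-77468 + 147589\right) \left(9256 - 170550\right) = 70121 \left(-161294\right) = -11310096574$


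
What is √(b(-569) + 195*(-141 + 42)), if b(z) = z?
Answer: I*√19874 ≈ 140.98*I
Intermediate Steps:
√(b(-569) + 195*(-141 + 42)) = √(-569 + 195*(-141 + 42)) = √(-569 + 195*(-99)) = √(-569 - 19305) = √(-19874) = I*√19874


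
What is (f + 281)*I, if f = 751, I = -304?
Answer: -313728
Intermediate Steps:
(f + 281)*I = (751 + 281)*(-304) = 1032*(-304) = -313728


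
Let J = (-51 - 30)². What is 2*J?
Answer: 13122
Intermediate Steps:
J = 6561 (J = (-81)² = 6561)
2*J = 2*6561 = 13122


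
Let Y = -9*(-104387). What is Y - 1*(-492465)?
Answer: 1431948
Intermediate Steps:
Y = 939483
Y - 1*(-492465) = 939483 - 1*(-492465) = 939483 + 492465 = 1431948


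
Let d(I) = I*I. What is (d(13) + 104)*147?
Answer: 40131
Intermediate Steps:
d(I) = I**2
(d(13) + 104)*147 = (13**2 + 104)*147 = (169 + 104)*147 = 273*147 = 40131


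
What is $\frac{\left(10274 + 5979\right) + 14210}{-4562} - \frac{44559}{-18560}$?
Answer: $- \frac{181057561}{42335360} \approx -4.2767$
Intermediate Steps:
$\frac{\left(10274 + 5979\right) + 14210}{-4562} - \frac{44559}{-18560} = \left(16253 + 14210\right) \left(- \frac{1}{4562}\right) - - \frac{44559}{18560} = 30463 \left(- \frac{1}{4562}\right) + \frac{44559}{18560} = - \frac{30463}{4562} + \frac{44559}{18560} = - \frac{181057561}{42335360}$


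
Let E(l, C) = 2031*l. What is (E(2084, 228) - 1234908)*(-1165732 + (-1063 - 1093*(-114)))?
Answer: -3124177787328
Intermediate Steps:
(E(2084, 228) - 1234908)*(-1165732 + (-1063 - 1093*(-114))) = (2031*2084 - 1234908)*(-1165732 + (-1063 - 1093*(-114))) = (4232604 - 1234908)*(-1165732 + (-1063 + 124602)) = 2997696*(-1165732 + 123539) = 2997696*(-1042193) = -3124177787328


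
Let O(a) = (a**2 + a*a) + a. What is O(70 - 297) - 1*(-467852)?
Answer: 570683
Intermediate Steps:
O(a) = a + 2*a**2 (O(a) = (a**2 + a**2) + a = 2*a**2 + a = a + 2*a**2)
O(70 - 297) - 1*(-467852) = (70 - 297)*(1 + 2*(70 - 297)) - 1*(-467852) = -227*(1 + 2*(-227)) + 467852 = -227*(1 - 454) + 467852 = -227*(-453) + 467852 = 102831 + 467852 = 570683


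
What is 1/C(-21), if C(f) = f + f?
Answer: -1/42 ≈ -0.023810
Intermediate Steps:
C(f) = 2*f
1/C(-21) = 1/(2*(-21)) = 1/(-42) = -1/42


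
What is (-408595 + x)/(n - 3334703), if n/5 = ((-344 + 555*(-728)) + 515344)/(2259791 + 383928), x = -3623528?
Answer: 3553266728479/2938672375219 ≈ 1.2091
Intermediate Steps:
n = 554800/2643719 (n = 5*(((-344 + 555*(-728)) + 515344)/(2259791 + 383928)) = 5*(((-344 - 404040) + 515344)/2643719) = 5*((-404384 + 515344)*(1/2643719)) = 5*(110960*(1/2643719)) = 5*(110960/2643719) = 554800/2643719 ≈ 0.20986)
(-408595 + x)/(n - 3334703) = (-408595 - 3623528)/(554800/2643719 - 3334703) = -4032123/(-8816017125657/2643719) = -4032123*(-2643719/8816017125657) = 3553266728479/2938672375219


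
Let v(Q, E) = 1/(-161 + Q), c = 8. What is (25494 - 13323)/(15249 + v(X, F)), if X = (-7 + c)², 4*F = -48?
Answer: 1947360/2439839 ≈ 0.79815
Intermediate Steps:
F = -12 (F = (¼)*(-48) = -12)
X = 1 (X = (-7 + 8)² = 1² = 1)
(25494 - 13323)/(15249 + v(X, F)) = (25494 - 13323)/(15249 + 1/(-161 + 1)) = 12171/(15249 + 1/(-160)) = 12171/(15249 - 1/160) = 12171/(2439839/160) = 12171*(160/2439839) = 1947360/2439839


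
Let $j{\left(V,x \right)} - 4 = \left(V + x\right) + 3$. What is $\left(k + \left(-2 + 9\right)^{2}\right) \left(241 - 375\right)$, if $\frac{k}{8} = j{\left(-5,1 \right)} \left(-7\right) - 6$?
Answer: $22378$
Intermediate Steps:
$j{\left(V,x \right)} = 7 + V + x$ ($j{\left(V,x \right)} = 4 + \left(\left(V + x\right) + 3\right) = 4 + \left(3 + V + x\right) = 7 + V + x$)
$k = -216$ ($k = 8 \left(\left(7 - 5 + 1\right) \left(-7\right) - 6\right) = 8 \left(3 \left(-7\right) - 6\right) = 8 \left(-21 - 6\right) = 8 \left(-27\right) = -216$)
$\left(k + \left(-2 + 9\right)^{2}\right) \left(241 - 375\right) = \left(-216 + \left(-2 + 9\right)^{2}\right) \left(241 - 375\right) = \left(-216 + 7^{2}\right) \left(-134\right) = \left(-216 + 49\right) \left(-134\right) = \left(-167\right) \left(-134\right) = 22378$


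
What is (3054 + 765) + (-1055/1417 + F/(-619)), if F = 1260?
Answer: 3347294272/877123 ≈ 3816.2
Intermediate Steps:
(3054 + 765) + (-1055/1417 + F/(-619)) = (3054 + 765) + (-1055/1417 + 1260/(-619)) = 3819 + (-1055*1/1417 + 1260*(-1/619)) = 3819 + (-1055/1417 - 1260/619) = 3819 - 2438465/877123 = 3347294272/877123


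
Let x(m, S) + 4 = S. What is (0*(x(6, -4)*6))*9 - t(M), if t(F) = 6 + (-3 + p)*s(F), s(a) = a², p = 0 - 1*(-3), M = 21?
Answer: -6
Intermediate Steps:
x(m, S) = -4 + S
p = 3 (p = 0 + 3 = 3)
t(F) = 6 (t(F) = 6 + (-3 + 3)*F² = 6 + 0*F² = 6 + 0 = 6)
(0*(x(6, -4)*6))*9 - t(M) = (0*((-4 - 4)*6))*9 - 1*6 = (0*(-8*6))*9 - 6 = (0*(-48))*9 - 6 = 0*9 - 6 = 0 - 6 = -6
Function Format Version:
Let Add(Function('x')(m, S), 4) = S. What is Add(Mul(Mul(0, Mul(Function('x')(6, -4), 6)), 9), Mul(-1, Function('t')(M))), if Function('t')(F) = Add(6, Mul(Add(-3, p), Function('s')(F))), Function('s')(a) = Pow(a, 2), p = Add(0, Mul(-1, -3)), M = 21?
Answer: -6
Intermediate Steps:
Function('x')(m, S) = Add(-4, S)
p = 3 (p = Add(0, 3) = 3)
Function('t')(F) = 6 (Function('t')(F) = Add(6, Mul(Add(-3, 3), Pow(F, 2))) = Add(6, Mul(0, Pow(F, 2))) = Add(6, 0) = 6)
Add(Mul(Mul(0, Mul(Function('x')(6, -4), 6)), 9), Mul(-1, Function('t')(M))) = Add(Mul(Mul(0, Mul(Add(-4, -4), 6)), 9), Mul(-1, 6)) = Add(Mul(Mul(0, Mul(-8, 6)), 9), -6) = Add(Mul(Mul(0, -48), 9), -6) = Add(Mul(0, 9), -6) = Add(0, -6) = -6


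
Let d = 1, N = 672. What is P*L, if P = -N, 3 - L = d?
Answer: -1344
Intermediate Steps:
L = 2 (L = 3 - 1*1 = 3 - 1 = 2)
P = -672 (P = -1*672 = -672)
P*L = -672*2 = -1344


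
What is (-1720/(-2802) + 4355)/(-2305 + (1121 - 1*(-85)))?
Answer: -871745/219957 ≈ -3.9633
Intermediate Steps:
(-1720/(-2802) + 4355)/(-2305 + (1121 - 1*(-85))) = (-1720*(-1/2802) + 4355)/(-2305 + (1121 + 85)) = (860/1401 + 4355)/(-2305 + 1206) = (6102215/1401)/(-1099) = (6102215/1401)*(-1/1099) = -871745/219957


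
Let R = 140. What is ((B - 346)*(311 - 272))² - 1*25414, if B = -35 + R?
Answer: 88315787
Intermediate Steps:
B = 105 (B = -35 + 140 = 105)
((B - 346)*(311 - 272))² - 1*25414 = ((105 - 346)*(311 - 272))² - 1*25414 = (-241*39)² - 25414 = (-9399)² - 25414 = 88341201 - 25414 = 88315787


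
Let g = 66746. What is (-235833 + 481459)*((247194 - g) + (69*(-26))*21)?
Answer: 35069006524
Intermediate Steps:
(-235833 + 481459)*((247194 - g) + (69*(-26))*21) = (-235833 + 481459)*((247194 - 1*66746) + (69*(-26))*21) = 245626*((247194 - 66746) - 1794*21) = 245626*(180448 - 37674) = 245626*142774 = 35069006524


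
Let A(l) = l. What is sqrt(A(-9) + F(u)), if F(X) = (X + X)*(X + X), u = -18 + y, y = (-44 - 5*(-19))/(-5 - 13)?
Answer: 2*sqrt(3886)/3 ≈ 41.559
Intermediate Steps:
y = -17/6 (y = (-44 + 95)/(-18) = 51*(-1/18) = -17/6 ≈ -2.8333)
u = -125/6 (u = -18 - 17/6 = -125/6 ≈ -20.833)
F(X) = 4*X**2 (F(X) = (2*X)*(2*X) = 4*X**2)
sqrt(A(-9) + F(u)) = sqrt(-9 + 4*(-125/6)**2) = sqrt(-9 + 4*(15625/36)) = sqrt(-9 + 15625/9) = sqrt(15544/9) = 2*sqrt(3886)/3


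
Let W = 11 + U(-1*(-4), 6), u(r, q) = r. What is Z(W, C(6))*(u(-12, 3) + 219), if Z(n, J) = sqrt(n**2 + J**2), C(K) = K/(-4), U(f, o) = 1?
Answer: 621*sqrt(65)/2 ≈ 2503.3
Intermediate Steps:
C(K) = -K/4 (C(K) = K*(-1/4) = -K/4)
W = 12 (W = 11 + 1 = 12)
Z(n, J) = sqrt(J**2 + n**2)
Z(W, C(6))*(u(-12, 3) + 219) = sqrt((-1/4*6)**2 + 12**2)*(-12 + 219) = sqrt((-3/2)**2 + 144)*207 = sqrt(9/4 + 144)*207 = sqrt(585/4)*207 = (3*sqrt(65)/2)*207 = 621*sqrt(65)/2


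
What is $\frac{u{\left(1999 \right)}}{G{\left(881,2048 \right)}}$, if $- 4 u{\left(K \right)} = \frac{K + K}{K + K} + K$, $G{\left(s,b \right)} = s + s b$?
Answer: $- \frac{500}{1805169} \approx -0.00027698$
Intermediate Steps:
$G{\left(s,b \right)} = s + b s$
$u{\left(K \right)} = - \frac{1}{4} - \frac{K}{4}$ ($u{\left(K \right)} = - \frac{\frac{K + K}{K + K} + K}{4} = - \frac{\frac{2 K}{2 K} + K}{4} = - \frac{2 K \frac{1}{2 K} + K}{4} = - \frac{1 + K}{4} = - \frac{1}{4} - \frac{K}{4}$)
$\frac{u{\left(1999 \right)}}{G{\left(881,2048 \right)}} = \frac{- \frac{1}{4} - \frac{1999}{4}}{881 \left(1 + 2048\right)} = \frac{- \frac{1}{4} - \frac{1999}{4}}{881 \cdot 2049} = - \frac{500}{1805169}$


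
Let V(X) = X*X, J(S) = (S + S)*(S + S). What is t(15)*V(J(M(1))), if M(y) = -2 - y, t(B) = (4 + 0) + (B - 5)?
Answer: 18144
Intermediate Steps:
t(B) = -1 + B (t(B) = 4 + (-5 + B) = -1 + B)
J(S) = 4*S² (J(S) = (2*S)*(2*S) = 4*S²)
V(X) = X²
t(15)*V(J(M(1))) = (-1 + 15)*(4*(-2 - 1*1)²)² = 14*(4*(-2 - 1)²)² = 14*(4*(-3)²)² = 14*(4*9)² = 14*36² = 14*1296 = 18144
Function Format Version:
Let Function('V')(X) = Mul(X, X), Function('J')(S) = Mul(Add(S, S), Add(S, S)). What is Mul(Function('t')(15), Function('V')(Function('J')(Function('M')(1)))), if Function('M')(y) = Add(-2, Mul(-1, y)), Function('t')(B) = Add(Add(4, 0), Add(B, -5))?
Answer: 18144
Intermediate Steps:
Function('t')(B) = Add(-1, B) (Function('t')(B) = Add(4, Add(-5, B)) = Add(-1, B))
Function('J')(S) = Mul(4, Pow(S, 2)) (Function('J')(S) = Mul(Mul(2, S), Mul(2, S)) = Mul(4, Pow(S, 2)))
Function('V')(X) = Pow(X, 2)
Mul(Function('t')(15), Function('V')(Function('J')(Function('M')(1)))) = Mul(Add(-1, 15), Pow(Mul(4, Pow(Add(-2, Mul(-1, 1)), 2)), 2)) = Mul(14, Pow(Mul(4, Pow(Add(-2, -1), 2)), 2)) = Mul(14, Pow(Mul(4, Pow(-3, 2)), 2)) = Mul(14, Pow(Mul(4, 9), 2)) = Mul(14, Pow(36, 2)) = Mul(14, 1296) = 18144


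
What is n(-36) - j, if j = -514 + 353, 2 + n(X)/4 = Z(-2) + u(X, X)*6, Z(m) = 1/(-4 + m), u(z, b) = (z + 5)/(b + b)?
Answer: 488/3 ≈ 162.67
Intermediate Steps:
u(z, b) = (5 + z)/(2*b) (u(z, b) = (5 + z)/((2*b)) = (5 + z)*(1/(2*b)) = (5 + z)/(2*b))
n(X) = -26/3 + 12*(5 + X)/X (n(X) = -8 + 4*(1/(-4 - 2) + ((5 + X)/(2*X))*6) = -8 + 4*(1/(-6) + 3*(5 + X)/X) = -8 + 4*(-⅙ + 3*(5 + X)/X) = -8 + (-⅔ + 12*(5 + X)/X) = -26/3 + 12*(5 + X)/X)
j = -161
n(-36) - j = (10/3 + 60/(-36)) - 1*(-161) = (10/3 + 60*(-1/36)) + 161 = (10/3 - 5/3) + 161 = 5/3 + 161 = 488/3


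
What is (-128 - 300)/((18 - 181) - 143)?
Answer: 214/153 ≈ 1.3987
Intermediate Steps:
(-128 - 300)/((18 - 181) - 143) = -428/(-163 - 143) = -428/(-306) = -428*(-1/306) = 214/153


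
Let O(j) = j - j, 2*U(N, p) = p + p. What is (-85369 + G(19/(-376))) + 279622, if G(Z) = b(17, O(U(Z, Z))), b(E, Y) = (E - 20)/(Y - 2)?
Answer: 388509/2 ≈ 1.9425e+5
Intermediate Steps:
U(N, p) = p (U(N, p) = (p + p)/2 = (2*p)/2 = p)
O(j) = 0
b(E, Y) = (-20 + E)/(-2 + Y)
G(Z) = 3/2 (G(Z) = (-20 + 17)/(-2 + 0) = -3/(-2) = -½*(-3) = 3/2)
(-85369 + G(19/(-376))) + 279622 = (-85369 + 3/2) + 279622 = -170735/2 + 279622 = 388509/2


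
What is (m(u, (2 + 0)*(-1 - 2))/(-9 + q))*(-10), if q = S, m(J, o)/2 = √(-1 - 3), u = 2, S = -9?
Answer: 20*I/9 ≈ 2.2222*I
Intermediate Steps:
m(J, o) = 4*I (m(J, o) = 2*√(-1 - 3) = 2*√(-4) = 2*(2*I) = 4*I)
q = -9
(m(u, (2 + 0)*(-1 - 2))/(-9 + q))*(-10) = ((4*I)/(-9 - 9))*(-10) = ((4*I)/(-18))*(-10) = ((4*I)*(-1/18))*(-10) = -2*I/9*(-10) = 20*I/9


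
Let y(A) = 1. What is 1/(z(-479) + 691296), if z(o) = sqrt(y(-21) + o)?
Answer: 345648/238945080047 - I*sqrt(478)/477890160094 ≈ 1.4466e-6 - 4.5749e-11*I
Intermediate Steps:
z(o) = sqrt(1 + o)
1/(z(-479) + 691296) = 1/(sqrt(1 - 479) + 691296) = 1/(sqrt(-478) + 691296) = 1/(I*sqrt(478) + 691296) = 1/(691296 + I*sqrt(478))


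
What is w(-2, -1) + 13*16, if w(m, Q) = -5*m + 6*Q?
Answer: 212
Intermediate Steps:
w(-2, -1) + 13*16 = (-5*(-2) + 6*(-1)) + 13*16 = (10 - 6) + 208 = 4 + 208 = 212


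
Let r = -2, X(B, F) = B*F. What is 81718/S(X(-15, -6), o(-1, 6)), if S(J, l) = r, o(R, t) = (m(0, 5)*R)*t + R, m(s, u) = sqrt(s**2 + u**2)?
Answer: -40859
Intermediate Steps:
o(R, t) = R + 5*R*t (o(R, t) = (sqrt(0**2 + 5**2)*R)*t + R = (sqrt(0 + 25)*R)*t + R = (sqrt(25)*R)*t + R = (5*R)*t + R = 5*R*t + R = R + 5*R*t)
S(J, l) = -2
81718/S(X(-15, -6), o(-1, 6)) = 81718/(-2) = 81718*(-1/2) = -40859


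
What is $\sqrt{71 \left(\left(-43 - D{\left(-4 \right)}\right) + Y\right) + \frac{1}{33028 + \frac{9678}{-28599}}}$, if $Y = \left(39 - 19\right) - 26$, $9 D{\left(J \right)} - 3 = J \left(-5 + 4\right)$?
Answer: $\frac{i \sqrt{3153197672482644790526}}{944558094} \approx 59.449 i$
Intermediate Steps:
$D{\left(J \right)} = \frac{1}{3} - \frac{J}{9}$ ($D{\left(J \right)} = \frac{1}{3} + \frac{J \left(-5 + 4\right)}{9} = \frac{1}{3} + \frac{J \left(-1\right)}{9} = \frac{1}{3} + \frac{\left(-1\right) J}{9} = \frac{1}{3} - \frac{J}{9}$)
$Y = -6$ ($Y = 20 - 26 = -6$)
$\sqrt{71 \left(\left(-43 - D{\left(-4 \right)}\right) + Y\right) + \frac{1}{33028 + \frac{9678}{-28599}}} = \sqrt{71 \left(\left(-43 - \left(\frac{1}{3} - - \frac{4}{9}\right)\right) - 6\right) + \frac{1}{33028 + \frac{9678}{-28599}}} = \sqrt{71 \left(\left(-43 - \left(\frac{1}{3} + \frac{4}{9}\right)\right) - 6\right) + \frac{1}{33028 + 9678 \left(- \frac{1}{28599}\right)}} = \sqrt{71 \left(\left(-43 - \frac{7}{9}\right) - 6\right) + \frac{1}{33028 - \frac{3226}{9533}}} = \sqrt{71 \left(\left(-43 - \frac{7}{9}\right) - 6\right) + \frac{1}{\frac{314852698}{9533}}} = \sqrt{71 \left(- \frac{394}{9} - 6\right) + \frac{9533}{314852698}} = \sqrt{71 \left(- \frac{448}{9}\right) + \frac{9533}{314852698}} = \sqrt{- \frac{31808}{9} + \frac{9533}{314852698}} = \sqrt{- \frac{10014834532187}{2833674282}} = \frac{i \sqrt{3153197672482644790526}}{944558094}$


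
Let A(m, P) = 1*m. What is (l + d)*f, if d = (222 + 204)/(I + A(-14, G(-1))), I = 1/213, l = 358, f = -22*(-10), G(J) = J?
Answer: 19529200/271 ≈ 72064.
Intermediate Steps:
f = 220
I = 1/213 ≈ 0.0046948
A(m, P) = m
d = -90738/2981 (d = (222 + 204)/(1/213 - 14) = 426/(-2981/213) = 426*(-213/2981) = -90738/2981 ≈ -30.439)
(l + d)*f = (358 - 90738/2981)*220 = (976460/2981)*220 = 19529200/271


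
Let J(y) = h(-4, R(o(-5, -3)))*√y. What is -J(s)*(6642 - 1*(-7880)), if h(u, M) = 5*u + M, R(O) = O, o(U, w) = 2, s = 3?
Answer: 261396*√3 ≈ 4.5275e+5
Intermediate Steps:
h(u, M) = M + 5*u
J(y) = -18*√y (J(y) = (2 + 5*(-4))*√y = (2 - 20)*√y = -18*√y)
-J(s)*(6642 - 1*(-7880)) = -(-18*√3)*(6642 - 1*(-7880)) = -(-18*√3)*(6642 + 7880) = -(-18*√3)*14522 = -(-261396)*√3 = 261396*√3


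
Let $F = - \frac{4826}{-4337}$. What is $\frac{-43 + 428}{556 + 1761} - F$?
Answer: $- \frac{1358871}{1435547} \approx -0.94659$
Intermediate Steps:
$F = \frac{4826}{4337}$ ($F = \left(-4826\right) \left(- \frac{1}{4337}\right) = \frac{4826}{4337} \approx 1.1128$)
$\frac{-43 + 428}{556 + 1761} - F = \frac{-43 + 428}{556 + 1761} - \frac{4826}{4337} = \frac{385}{2317} - \frac{4826}{4337} = 385 \cdot \frac{1}{2317} - \frac{4826}{4337} = \frac{55}{331} - \frac{4826}{4337} = - \frac{1358871}{1435547}$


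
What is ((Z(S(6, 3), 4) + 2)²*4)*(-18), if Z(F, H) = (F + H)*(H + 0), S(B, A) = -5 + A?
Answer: -7200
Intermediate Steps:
Z(F, H) = H*(F + H) (Z(F, H) = (F + H)*H = H*(F + H))
((Z(S(6, 3), 4) + 2)²*4)*(-18) = ((4*((-5 + 3) + 4) + 2)²*4)*(-18) = ((4*(-2 + 4) + 2)²*4)*(-18) = ((4*2 + 2)²*4)*(-18) = ((8 + 2)²*4)*(-18) = (10²*4)*(-18) = (100*4)*(-18) = 400*(-18) = -7200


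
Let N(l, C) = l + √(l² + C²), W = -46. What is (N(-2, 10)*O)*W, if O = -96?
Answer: -8832 + 8832*√26 ≈ 36203.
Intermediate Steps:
N(l, C) = l + √(C² + l²)
(N(-2, 10)*O)*W = ((-2 + √(10² + (-2)²))*(-96))*(-46) = ((-2 + √(100 + 4))*(-96))*(-46) = ((-2 + √104)*(-96))*(-46) = ((-2 + 2*√26)*(-96))*(-46) = (192 - 192*√26)*(-46) = -8832 + 8832*√26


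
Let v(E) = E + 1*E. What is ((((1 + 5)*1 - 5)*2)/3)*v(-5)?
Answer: -20/3 ≈ -6.6667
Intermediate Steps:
v(E) = 2*E (v(E) = E + E = 2*E)
((((1 + 5)*1 - 5)*2)/3)*v(-5) = ((((1 + 5)*1 - 5)*2)/3)*(2*(-5)) = (((6*1 - 5)*2)*(1/3))*(-10) = (((6 - 5)*2)*(1/3))*(-10) = ((1*2)*(1/3))*(-10) = (2*(1/3))*(-10) = (2/3)*(-10) = -20/3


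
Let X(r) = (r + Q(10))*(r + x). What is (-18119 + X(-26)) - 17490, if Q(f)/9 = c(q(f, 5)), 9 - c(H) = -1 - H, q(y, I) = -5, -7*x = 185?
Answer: -256236/7 ≈ -36605.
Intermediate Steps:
x = -185/7 (x = -⅐*185 = -185/7 ≈ -26.429)
c(H) = 10 + H (c(H) = 9 - (-1 - H) = 9 + (1 + H) = 10 + H)
Q(f) = 45 (Q(f) = 9*(10 - 5) = 9*5 = 45)
X(r) = (45 + r)*(-185/7 + r) (X(r) = (r + 45)*(r - 185/7) = (45 + r)*(-185/7 + r))
(-18119 + X(-26)) - 17490 = (-18119 + (-8325/7 + (-26)² + (130/7)*(-26))) - 17490 = (-18119 + (-8325/7 + 676 - 3380/7)) - 17490 = (-18119 - 6973/7) - 17490 = -133806/7 - 17490 = -256236/7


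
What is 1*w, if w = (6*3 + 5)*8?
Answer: 184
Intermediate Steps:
w = 184 (w = (18 + 5)*8 = 23*8 = 184)
1*w = 1*184 = 184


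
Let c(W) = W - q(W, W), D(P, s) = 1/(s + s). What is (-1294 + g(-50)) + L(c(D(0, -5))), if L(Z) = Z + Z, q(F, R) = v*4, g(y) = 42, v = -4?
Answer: -6101/5 ≈ -1220.2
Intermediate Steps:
q(F, R) = -16 (q(F, R) = -4*4 = -16)
D(P, s) = 1/(2*s)
c(W) = 16 + W (c(W) = W - 1*(-16) = W + 16 = 16 + W)
L(Z) = 2*Z
(-1294 + g(-50)) + L(c(D(0, -5))) = (-1294 + 42) + 2*(16 + (½)/(-5)) = -1252 + 2*(16 + (½)*(-⅕)) = -1252 + 2*(16 - ⅒) = -1252 + 2*(159/10) = -1252 + 159/5 = -6101/5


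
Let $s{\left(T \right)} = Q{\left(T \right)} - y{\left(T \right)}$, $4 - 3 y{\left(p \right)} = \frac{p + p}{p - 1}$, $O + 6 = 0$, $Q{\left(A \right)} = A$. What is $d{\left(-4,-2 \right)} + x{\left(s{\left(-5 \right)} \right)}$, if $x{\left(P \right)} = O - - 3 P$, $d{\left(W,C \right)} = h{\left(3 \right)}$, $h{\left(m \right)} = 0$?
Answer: $- \frac{70}{3} \approx -23.333$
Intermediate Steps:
$d{\left(W,C \right)} = 0$
$O = -6$ ($O = -6 + 0 = -6$)
$y{\left(p \right)} = \frac{4}{3} - \frac{2 p}{3 \left(-1 + p\right)}$ ($y{\left(p \right)} = \frac{4}{3} - \frac{\left(p + p\right) \frac{1}{p - 1}}{3} = \frac{4}{3} - \frac{2 p \frac{1}{-1 + p}}{3} = \frac{4}{3} - \frac{2 p}{3 \left(-1 + p\right)}$)
$s{\left(T \right)} = T - \frac{2 \left(-2 + T\right)}{3 \left(-1 + T\right)}$
$x{\left(P \right)} = -6 + 3 P$ ($x{\left(P \right)} = -6 - - 3 P = -6 + 3 P$)
$d{\left(-4,-2 \right)} + x{\left(s{\left(-5 \right)} \right)} = 0 + \left(-6 + 3 \frac{4 - -25 + 3 \left(-5\right)^{2}}{3 \left(-1 - 5\right)}\right) = 0 + \left(-6 + 3 \frac{4 + 25 + 3 \cdot 25}{3 \left(-6\right)}\right) = 0 + \left(-6 + 3 \cdot \frac{1}{3} \left(- \frac{1}{6}\right) \left(4 + 25 + 75\right)\right) = 0 + \left(-6 + 3 \cdot \frac{1}{3} \left(- \frac{1}{6}\right) 104\right) = 0 + \left(-6 + 3 \left(- \frac{52}{9}\right)\right) = 0 - \frac{70}{3} = - \frac{70}{3}$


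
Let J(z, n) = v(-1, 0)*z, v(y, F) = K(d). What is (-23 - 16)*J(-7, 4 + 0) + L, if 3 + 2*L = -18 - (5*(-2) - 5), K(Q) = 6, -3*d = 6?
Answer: 1635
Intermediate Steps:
d = -2 (d = -1/3*6 = -2)
v(y, F) = 6
J(z, n) = 6*z
L = -3 (L = -3/2 + (-18 - (5*(-2) - 5))/2 = -3/2 + (-18 - (-10 - 5))/2 = -3/2 + (-18 - 1*(-15))/2 = -3/2 + (-18 + 15)/2 = -3/2 + (1/2)*(-3) = -3/2 - 3/2 = -3)
(-23 - 16)*J(-7, 4 + 0) + L = (-23 - 16)*(6*(-7)) - 3 = -39*(-42) - 3 = 1638 - 3 = 1635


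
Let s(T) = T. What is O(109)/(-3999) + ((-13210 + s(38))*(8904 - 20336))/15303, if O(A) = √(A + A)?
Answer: 150582304/15303 - √218/3999 ≈ 9840.0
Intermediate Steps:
O(A) = √2*√A (O(A) = √(2*A) = √2*√A)
O(109)/(-3999) + ((-13210 + s(38))*(8904 - 20336))/15303 = (√2*√109)/(-3999) + ((-13210 + 38)*(8904 - 20336))/15303 = √218*(-1/3999) - 13172*(-11432)*(1/15303) = -√218/3999 + 150582304*(1/15303) = -√218/3999 + 150582304/15303 = 150582304/15303 - √218/3999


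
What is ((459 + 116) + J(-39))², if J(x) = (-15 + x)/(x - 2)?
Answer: 558329641/1681 ≈ 3.3214e+5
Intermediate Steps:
J(x) = (-15 + x)/(-2 + x)
((459 + 116) + J(-39))² = ((459 + 116) + (-15 - 39)/(-2 - 39))² = (575 - 54/(-41))² = (575 - 1/41*(-54))² = (575 + 54/41)² = (23629/41)² = 558329641/1681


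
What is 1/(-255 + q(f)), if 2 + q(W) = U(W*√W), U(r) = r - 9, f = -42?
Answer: I/(14*(-19*I + 3*√42)) ≈ -0.0018365 + 0.0018792*I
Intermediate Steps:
U(r) = -9 + r
q(W) = -11 + W^(3/2) (q(W) = -2 + (-9 + W*√W) = -2 + (-9 + W^(3/2)) = -11 + W^(3/2))
1/(-255 + q(f)) = 1/(-255 + (-11 + (-42)^(3/2))) = 1/(-255 + (-11 - 42*I*√42)) = 1/(-266 - 42*I*√42)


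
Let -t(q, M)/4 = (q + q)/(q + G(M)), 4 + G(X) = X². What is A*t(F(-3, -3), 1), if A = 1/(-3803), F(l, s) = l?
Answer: 4/3803 ≈ 0.0010518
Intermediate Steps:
G(X) = -4 + X²
t(q, M) = -8*q/(-4 + q + M²) (t(q, M) = -4*(q + q)/(q + (-4 + M²)) = -4*2*q/(-4 + q + M²) = -8*q/(-4 + q + M²))
A = -1/3803 ≈ -0.00026295
A*t(F(-3, -3), 1) = -(-8)*(-3)/(3803*(-4 - 3 + 1²)) = -(-8)*(-3)/(3803*(-4 - 3 + 1)) = -(-8)*(-3)/(3803*(-6)) = -(-8)*(-3)*(-1)/(3803*6) = -1/3803*(-4) = 4/3803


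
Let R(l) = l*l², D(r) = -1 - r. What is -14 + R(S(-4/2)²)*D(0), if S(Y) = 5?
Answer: -15639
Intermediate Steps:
R(l) = l³
-14 + R(S(-4/2)²)*D(0) = -14 + (5²)³*(-1 - 1*0) = -14 + 25³*(-1 + 0) = -14 + 15625*(-1) = -14 - 15625 = -15639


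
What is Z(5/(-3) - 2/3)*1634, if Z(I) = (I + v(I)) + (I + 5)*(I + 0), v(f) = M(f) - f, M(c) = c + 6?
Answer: -37582/9 ≈ -4175.8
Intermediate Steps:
M(c) = 6 + c
v(f) = 6 (v(f) = (6 + f) - f = 6)
Z(I) = 6 + I + I*(5 + I) (Z(I) = (I + 6) + (I + 5)*(I + 0) = (6 + I) + (5 + I)*I = (6 + I) + I*(5 + I) = 6 + I + I*(5 + I))
Z(5/(-3) - 2/3)*1634 = (6 + (5/(-3) - 2/3)**2 + 6*(5/(-3) - 2/3))*1634 = (6 + (5*(-1/3) - 2*1/3)**2 + 6*(5*(-1/3) - 2*1/3))*1634 = (6 + (-5/3 - 2/3)**2 + 6*(-5/3 - 2/3))*1634 = (6 + (-7/3)**2 + 6*(-7/3))*1634 = (6 + 49/9 - 14)*1634 = -23/9*1634 = -37582/9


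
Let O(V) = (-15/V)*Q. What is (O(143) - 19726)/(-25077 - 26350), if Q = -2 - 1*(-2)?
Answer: 19726/51427 ≈ 0.38357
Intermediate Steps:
Q = 0 (Q = -2 + 2 = 0)
O(V) = 0 (O(V) = -15/V*0 = 0)
(O(143) - 19726)/(-25077 - 26350) = (0 - 19726)/(-25077 - 26350) = -19726/(-51427) = -19726*(-1/51427) = 19726/51427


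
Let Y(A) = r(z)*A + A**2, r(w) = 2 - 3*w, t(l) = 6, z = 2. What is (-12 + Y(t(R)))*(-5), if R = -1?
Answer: 0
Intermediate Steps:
Y(A) = A**2 - 4*A (Y(A) = (2 - 3*2)*A + A**2 = (2 - 6)*A + A**2 = -4*A + A**2 = A**2 - 4*A)
(-12 + Y(t(R)))*(-5) = (-12 + 6*(-4 + 6))*(-5) = (-12 + 6*2)*(-5) = (-12 + 12)*(-5) = 0*(-5) = 0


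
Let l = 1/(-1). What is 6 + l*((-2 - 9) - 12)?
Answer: 29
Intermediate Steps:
l = -1
6 + l*((-2 - 9) - 12) = 6 - ((-2 - 9) - 12) = 6 - (-11 - 12) = 6 - 1*(-23) = 6 + 23 = 29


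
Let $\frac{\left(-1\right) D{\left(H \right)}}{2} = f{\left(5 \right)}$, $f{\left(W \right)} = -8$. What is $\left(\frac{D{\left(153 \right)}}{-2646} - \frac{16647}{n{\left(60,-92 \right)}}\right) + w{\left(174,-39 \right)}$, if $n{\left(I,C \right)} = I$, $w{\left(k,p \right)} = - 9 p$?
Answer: $\frac{1945973}{26460} \approx 73.544$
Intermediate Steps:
$D{\left(H \right)} = 16$ ($D{\left(H \right)} = \left(-2\right) \left(-8\right) = 16$)
$\left(\frac{D{\left(153 \right)}}{-2646} - \frac{16647}{n{\left(60,-92 \right)}}\right) + w{\left(174,-39 \right)} = \left(\frac{16}{-2646} - \frac{16647}{60}\right) - -351 = \left(16 \left(- \frac{1}{2646}\right) - \frac{5549}{20}\right) + 351 = \left(- \frac{8}{1323} - \frac{5549}{20}\right) + 351 = - \frac{7341487}{26460} + 351 = \frac{1945973}{26460}$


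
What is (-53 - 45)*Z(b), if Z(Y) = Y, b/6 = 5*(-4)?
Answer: 11760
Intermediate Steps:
b = -120 (b = 6*(5*(-4)) = 6*(-20) = -120)
(-53 - 45)*Z(b) = (-53 - 45)*(-120) = -98*(-120) = 11760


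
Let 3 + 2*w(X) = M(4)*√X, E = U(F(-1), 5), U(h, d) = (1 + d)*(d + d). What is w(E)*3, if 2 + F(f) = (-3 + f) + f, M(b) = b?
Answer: -9/2 + 12*√15 ≈ 41.976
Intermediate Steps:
F(f) = -5 + 2*f (F(f) = -2 + ((-3 + f) + f) = -2 + (-3 + 2*f) = -5 + 2*f)
U(h, d) = 2*d*(1 + d) (U(h, d) = (1 + d)*(2*d) = 2*d*(1 + d))
E = 60 (E = 2*5*(1 + 5) = 2*5*6 = 60)
w(X) = -3/2 + 2*√X (w(X) = -3/2 + (4*√X)/2 = -3/2 + 2*√X)
w(E)*3 = (-3/2 + 2*√60)*3 = (-3/2 + 2*(2*√15))*3 = (-3/2 + 4*√15)*3 = -9/2 + 12*√15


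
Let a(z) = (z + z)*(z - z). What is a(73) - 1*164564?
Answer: -164564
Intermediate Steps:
a(z) = 0 (a(z) = (2*z)*0 = 0)
a(73) - 1*164564 = 0 - 1*164564 = 0 - 164564 = -164564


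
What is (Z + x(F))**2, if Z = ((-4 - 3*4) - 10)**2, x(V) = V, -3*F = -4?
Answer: 4129024/9 ≈ 4.5878e+5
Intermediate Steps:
F = 4/3 (F = -1/3*(-4) = 4/3 ≈ 1.3333)
Z = 676 (Z = ((-4 - 12) - 10)**2 = (-16 - 10)**2 = (-26)**2 = 676)
(Z + x(F))**2 = (676 + 4/3)**2 = (2032/3)**2 = 4129024/9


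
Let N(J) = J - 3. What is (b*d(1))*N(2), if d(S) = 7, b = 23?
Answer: -161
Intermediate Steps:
N(J) = -3 + J
(b*d(1))*N(2) = (23*7)*(-3 + 2) = 161*(-1) = -161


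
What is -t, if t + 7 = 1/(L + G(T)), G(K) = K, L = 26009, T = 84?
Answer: 182650/26093 ≈ 7.0000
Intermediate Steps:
t = -182650/26093 (t = -7 + 1/(26009 + 84) = -7 + 1/26093 = -182650/26093 ≈ -7.0000)
-t = -1*(-182650/26093) = 182650/26093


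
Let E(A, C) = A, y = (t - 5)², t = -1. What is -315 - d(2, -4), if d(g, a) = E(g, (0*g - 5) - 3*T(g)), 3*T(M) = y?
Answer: -317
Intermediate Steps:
y = 36 (y = (-1 - 5)² = (-6)² = 36)
T(M) = 12 (T(M) = (⅓)*36 = 12)
d(g, a) = g
-315 - d(2, -4) = -315 - 1*2 = -315 - 2 = -317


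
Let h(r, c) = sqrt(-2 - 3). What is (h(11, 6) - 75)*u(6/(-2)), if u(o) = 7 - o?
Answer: -750 + 10*I*sqrt(5) ≈ -750.0 + 22.361*I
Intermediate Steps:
h(r, c) = I*sqrt(5) (h(r, c) = sqrt(-5) = I*sqrt(5))
(h(11, 6) - 75)*u(6/(-2)) = (I*sqrt(5) - 75)*(7 - 6/(-2)) = (-75 + I*sqrt(5))*(7 - 6*(-1)/2) = (-75 + I*sqrt(5))*(7 - 1*(-3)) = (-75 + I*sqrt(5))*(7 + 3) = (-75 + I*sqrt(5))*10 = -750 + 10*I*sqrt(5)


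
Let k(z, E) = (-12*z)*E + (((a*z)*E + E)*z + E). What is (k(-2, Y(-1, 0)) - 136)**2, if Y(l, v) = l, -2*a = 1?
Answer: 24649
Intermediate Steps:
a = -1/2 (a = -1/2*1 = -1/2 ≈ -0.50000)
k(z, E) = E + z*(E - E*z/2) - 12*E*z (k(z, E) = (-12*z)*E + (((-z/2)*E + E)*z + E) = -12*E*z + ((-E*z/2 + E)*z + E) = -12*E*z + ((E - E*z/2)*z + E) = -12*E*z + (z*(E - E*z/2) + E) = -12*E*z + (E + z*(E - E*z/2)) = E + z*(E - E*z/2) - 12*E*z)
(k(-2, Y(-1, 0)) - 136)**2 = ((1/2)*(-1)*(2 - 1*(-2)**2 - 22*(-2)) - 136)**2 = ((1/2)*(-1)*(2 - 1*4 + 44) - 136)**2 = ((1/2)*(-1)*(2 - 4 + 44) - 136)**2 = ((1/2)*(-1)*42 - 136)**2 = (-21 - 136)**2 = (-157)**2 = 24649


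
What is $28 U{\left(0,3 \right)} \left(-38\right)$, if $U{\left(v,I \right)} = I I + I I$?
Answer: $-19152$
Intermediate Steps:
$U{\left(v,I \right)} = 2 I^{2}$ ($U{\left(v,I \right)} = I^{2} + I^{2} = 2 I^{2}$)
$28 U{\left(0,3 \right)} \left(-38\right) = 28 \cdot 2 \cdot 3^{2} \left(-38\right) = 28 \cdot 2 \cdot 9 \left(-38\right) = 28 \cdot 18 \left(-38\right) = 504 \left(-38\right) = -19152$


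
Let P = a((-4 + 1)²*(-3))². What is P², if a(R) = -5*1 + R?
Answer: 1048576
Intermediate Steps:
a(R) = -5 + R
P = 1024 (P = (-5 + (-4 + 1)²*(-3))² = (-5 + (-3)²*(-3))² = (-5 + 9*(-3))² = (-5 - 27)² = (-32)² = 1024)
P² = 1024² = 1048576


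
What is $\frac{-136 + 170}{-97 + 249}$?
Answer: $\frac{17}{76} \approx 0.22368$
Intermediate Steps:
$\frac{-136 + 170}{-97 + 249} = \frac{1}{152} \cdot 34 = \frac{17}{76}$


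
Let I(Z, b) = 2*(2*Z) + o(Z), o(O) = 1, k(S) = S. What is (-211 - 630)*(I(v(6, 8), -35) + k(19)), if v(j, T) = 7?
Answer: -40368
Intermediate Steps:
I(Z, b) = 1 + 4*Z (I(Z, b) = 2*(2*Z) + 1 = 4*Z + 1 = 1 + 4*Z)
(-211 - 630)*(I(v(6, 8), -35) + k(19)) = (-211 - 630)*((1 + 4*7) + 19) = -841*((1 + 28) + 19) = -841*(29 + 19) = -841*48 = -40368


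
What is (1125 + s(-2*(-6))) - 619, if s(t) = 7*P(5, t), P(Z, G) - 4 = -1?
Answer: 527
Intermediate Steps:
P(Z, G) = 3 (P(Z, G) = 4 - 1 = 3)
s(t) = 21 (s(t) = 7*3 = 21)
(1125 + s(-2*(-6))) - 619 = (1125 + 21) - 619 = 1146 - 619 = 527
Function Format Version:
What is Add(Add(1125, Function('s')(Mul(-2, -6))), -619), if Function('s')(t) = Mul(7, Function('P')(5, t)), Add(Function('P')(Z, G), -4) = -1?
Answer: 527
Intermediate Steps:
Function('P')(Z, G) = 3 (Function('P')(Z, G) = Add(4, -1) = 3)
Function('s')(t) = 21 (Function('s')(t) = Mul(7, 3) = 21)
Add(Add(1125, Function('s')(Mul(-2, -6))), -619) = Add(Add(1125, 21), -619) = Add(1146, -619) = 527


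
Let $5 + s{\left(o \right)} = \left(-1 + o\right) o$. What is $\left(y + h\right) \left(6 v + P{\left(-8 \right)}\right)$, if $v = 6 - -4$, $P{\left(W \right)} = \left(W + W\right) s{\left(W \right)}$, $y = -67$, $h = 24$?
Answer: $43516$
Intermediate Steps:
$s{\left(o \right)} = -5 + o \left(-1 + o\right)$ ($s{\left(o \right)} = -5 + \left(-1 + o\right) o = -5 + o \left(-1 + o\right)$)
$P{\left(W \right)} = 2 W \left(-5 + W^{2} - W\right)$ ($P{\left(W \right)} = \left(W + W\right) \left(-5 + W^{2} - W\right) = 2 W \left(-5 + W^{2} - W\right)$)
$v = 10$ ($v = 6 + 4 = 10$)
$\left(y + h\right) \left(6 v + P{\left(-8 \right)}\right) = \left(-67 + 24\right) \left(6 \cdot 10 + 2 \left(-8\right) \left(-5 + \left(-8\right)^{2} - -8\right)\right) = - 43 \left(60 + 2 \left(-8\right) \left(-5 + 64 + 8\right)\right) = - 43 \left(60 + 2 \left(-8\right) 67\right) = - 43 \left(60 - 1072\right) = \left(-43\right) \left(-1012\right) = 43516$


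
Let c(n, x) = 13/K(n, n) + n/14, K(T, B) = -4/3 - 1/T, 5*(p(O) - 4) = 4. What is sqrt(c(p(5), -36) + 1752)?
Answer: 2*sqrt(731145345)/1295 ≈ 41.760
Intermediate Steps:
p(O) = 24/5 (p(O) = 4 + (1/5)*4 = 4 + 4/5 = 24/5)
K(T, B) = -4/3 - 1/T (K(T, B) = -4*1/3 - 1/T = -4/3 - 1/T)
c(n, x) = 13/(-4/3 - 1/n) + n/14
sqrt(c(p(5), -36) + 1752) = sqrt((1/14)*(24/5)*(-543 + 4*(24/5))/(3 + 4*(24/5)) + 1752) = sqrt((1/14)*(24/5)*(-543 + 96/5)/(3 + 96/5) + 1752) = sqrt((1/14)*(24/5)*(-2619/5)/(111/5) + 1752) = sqrt((1/14)*(24/5)*(5/111)*(-2619/5) + 1752) = sqrt(-10476/1295 + 1752) = sqrt(2258364/1295) = 2*sqrt(731145345)/1295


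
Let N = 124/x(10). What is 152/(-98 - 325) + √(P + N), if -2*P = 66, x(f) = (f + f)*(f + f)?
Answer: -152/423 + I*√3269/10 ≈ -0.35934 + 5.7175*I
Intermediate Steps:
x(f) = 4*f² (x(f) = (2*f)*(2*f) = 4*f²)
P = -33 (P = -½*66 = -33)
N = 31/100 (N = 124/((4*10²)) = 124/((4*100)) = 124/400 = 124*(1/400) = 31/100 ≈ 0.31000)
152/(-98 - 325) + √(P + N) = 152/(-98 - 325) + √(-33 + 31/100) = 152/(-423) + √(-3269/100) = -1/423*152 + I*√3269/10 = -152/423 + I*√3269/10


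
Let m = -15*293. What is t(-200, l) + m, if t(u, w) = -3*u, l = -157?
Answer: -3795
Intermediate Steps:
m = -4395
t(-200, l) + m = -3*(-200) - 4395 = 600 - 4395 = -3795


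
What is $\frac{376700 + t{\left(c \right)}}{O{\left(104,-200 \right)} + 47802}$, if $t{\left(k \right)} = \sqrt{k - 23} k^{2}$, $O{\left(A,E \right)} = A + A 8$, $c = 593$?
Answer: $\frac{188350}{24369} + \frac{351649 \sqrt{570}}{48738} \approx 179.99$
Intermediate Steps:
$O{\left(A,E \right)} = 9 A$ ($O{\left(A,E \right)} = A + 8 A = 9 A$)
$t{\left(k \right)} = k^{2} \sqrt{-23 + k}$ ($t{\left(k \right)} = \sqrt{-23 + k} k^{2} = k^{2} \sqrt{-23 + k}$)
$\frac{376700 + t{\left(c \right)}}{O{\left(104,-200 \right)} + 47802} = \frac{376700 + 593^{2} \sqrt{-23 + 593}}{9 \cdot 104 + 47802} = \frac{376700 + 351649 \sqrt{570}}{936 + 47802} = \frac{376700 + 351649 \sqrt{570}}{48738} = \left(376700 + 351649 \sqrt{570}\right) \frac{1}{48738} = \frac{188350}{24369} + \frac{351649 \sqrt{570}}{48738}$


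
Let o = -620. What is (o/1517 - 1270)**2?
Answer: 3714138384100/2301289 ≈ 1.6139e+6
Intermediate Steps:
(o/1517 - 1270)**2 = (-620/1517 - 1270)**2 = (-1927210/1517)**2 = 3714138384100/2301289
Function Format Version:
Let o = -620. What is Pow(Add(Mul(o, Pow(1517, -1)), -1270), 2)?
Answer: Rational(3714138384100, 2301289) ≈ 1.6139e+6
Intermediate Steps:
Pow(Add(Mul(o, Pow(1517, -1)), -1270), 2) = Pow(Add(Mul(-620, Pow(1517, -1)), -1270), 2) = Pow(Add(Mul(-620, Rational(1, 1517)), -1270), 2) = Pow(Add(Rational(-620, 1517), -1270), 2) = Pow(Rational(-1927210, 1517), 2) = Rational(3714138384100, 2301289)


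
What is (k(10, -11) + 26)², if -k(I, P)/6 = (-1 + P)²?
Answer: 702244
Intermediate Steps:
k(I, P) = -6*(-1 + P)²
(k(10, -11) + 26)² = (-6*(-1 - 11)² + 26)² = (-6*(-12)² + 26)² = (-6*144 + 26)² = (-864 + 26)² = (-838)² = 702244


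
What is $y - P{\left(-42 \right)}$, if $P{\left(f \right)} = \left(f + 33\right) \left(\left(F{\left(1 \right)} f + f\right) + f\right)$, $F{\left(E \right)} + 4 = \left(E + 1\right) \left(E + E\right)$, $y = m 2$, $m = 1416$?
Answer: $2076$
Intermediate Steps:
$y = 2832$ ($y = 1416 \cdot 2 = 2832$)
$F{\left(E \right)} = -4 + 2 E \left(1 + E\right)$ ($F{\left(E \right)} = -4 + \left(E + 1\right) \left(E + E\right) = -4 + \left(1 + E\right) 2 E = -4 + 2 E \left(1 + E\right)$)
$P{\left(f \right)} = 2 f \left(33 + f\right)$ ($P{\left(f \right)} = \left(f + 33\right) \left(\left(\left(-4 + 2 \cdot 1 + 2 \cdot 1^{2}\right) f + f\right) + f\right) = \left(33 + f\right) \left(\left(\left(-4 + 2 + 2 \cdot 1\right) f + f\right) + f\right) = \left(33 + f\right) \left(\left(\left(-4 + 2 + 2\right) f + f\right) + f\right) = \left(33 + f\right) \left(\left(0 f + f\right) + f\right) = \left(33 + f\right) \left(\left(0 + f\right) + f\right) = \left(33 + f\right) \left(f + f\right) = \left(33 + f\right) 2 f = 2 f \left(33 + f\right)$)
$y - P{\left(-42 \right)} = 2832 - 2 \left(-42\right) \left(33 - 42\right) = 2832 - 2 \left(-42\right) \left(-9\right) = 2832 - 756 = 2076$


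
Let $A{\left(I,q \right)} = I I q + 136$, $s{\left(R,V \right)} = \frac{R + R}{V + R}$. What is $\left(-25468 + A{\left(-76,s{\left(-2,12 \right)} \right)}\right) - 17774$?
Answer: $- \frac{227082}{5} \approx -45416.0$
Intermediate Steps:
$s{\left(R,V \right)} = \frac{2 R}{R + V}$
$A{\left(I,q \right)} = 136 + q I^{2}$ ($A{\left(I,q \right)} = I^{2} q + 136 = q I^{2} + 136 = 136 + q I^{2}$)
$\left(-25468 + A{\left(-76,s{\left(-2,12 \right)} \right)}\right) - 17774 = \left(-25468 + \left(136 + 2 \left(-2\right) \frac{1}{-2 + 12} \left(-76\right)^{2}\right)\right) - 17774 = \left(-25468 + \left(136 + 2 \left(-2\right) \frac{1}{10} \cdot 5776\right)\right) - 17774 = \left(-25468 + \left(136 - \frac{11552}{5}\right)\right) - 17774 = \left(-25468 - \frac{10872}{5}\right) - 17774 = - \frac{138212}{5} - 17774 = - \frac{227082}{5}$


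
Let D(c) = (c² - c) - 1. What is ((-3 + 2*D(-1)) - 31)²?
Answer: 1024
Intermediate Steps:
D(c) = -1 + c² - c
((-3 + 2*D(-1)) - 31)² = ((-3 + 2*(-1 + (-1)² - 1*(-1))) - 31)² = ((-3 + 2*(-1 + 1 + 1)) - 31)² = ((-3 + 2*1) - 31)² = ((-3 + 2) - 31)² = (-1 - 31)² = (-32)² = 1024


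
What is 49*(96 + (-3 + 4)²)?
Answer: 4753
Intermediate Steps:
49*(96 + (-3 + 4)²) = 49*(96 + 1²) = 49*(96 + 1) = 49*97 = 4753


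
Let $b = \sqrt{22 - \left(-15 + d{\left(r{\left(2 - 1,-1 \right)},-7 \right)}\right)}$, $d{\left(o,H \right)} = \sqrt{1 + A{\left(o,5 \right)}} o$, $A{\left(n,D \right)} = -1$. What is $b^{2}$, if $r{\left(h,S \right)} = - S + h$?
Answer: $37$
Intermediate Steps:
$r{\left(h,S \right)} = h - S$
$d{\left(o,H \right)} = 0$ ($d{\left(o,H \right)} = \sqrt{1 - 1} o = \sqrt{0} o = 0 o = 0$)
$b = \sqrt{37}$ ($b = \sqrt{22 + \left(15 - 0\right)} = \sqrt{22 + \left(15 + 0\right)} = \sqrt{22 + 15} = \sqrt{37} \approx 6.0828$)
$b^{2} = \left(\sqrt{37}\right)^{2} = 37$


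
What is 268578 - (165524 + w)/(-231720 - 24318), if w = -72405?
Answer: 68766267083/256038 ≈ 2.6858e+5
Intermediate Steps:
268578 - (165524 + w)/(-231720 - 24318) = 268578 - (165524 - 72405)/(-231720 - 24318) = 268578 - 93119/(-256038) = 268578 - 93119*(-1)/256038 = 268578 - 1*(-93119/256038) = 268578 + 93119/256038 = 68766267083/256038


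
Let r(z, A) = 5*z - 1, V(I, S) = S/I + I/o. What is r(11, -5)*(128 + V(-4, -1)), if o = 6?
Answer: 13779/2 ≈ 6889.5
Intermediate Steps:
V(I, S) = I/6 + S/I (V(I, S) = S/I + I/6 = I/6 + S/I)
r(z, A) = -1 + 5*z
r(11, -5)*(128 + V(-4, -1)) = (-1 + 5*11)*(128 + ((⅙)*(-4) - 1/(-4))) = (-1 + 55)*(128 + (-⅔ - 1*(-¼))) = 54*(128 + (-⅔ + ¼)) = 54*(128 - 5/12) = 54*(1531/12) = 13779/2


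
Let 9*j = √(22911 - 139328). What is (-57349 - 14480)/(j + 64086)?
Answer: -16211386818/14463841891 + 28107*I*√116417/14463841891 ≈ -1.1208 + 0.00066304*I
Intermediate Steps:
j = I*√116417/9 (j = √(22911 - 139328)/9 = √(-116417)/9 = (I*√116417)/9 = I*√116417/9 ≈ 37.911*I)
(-57349 - 14480)/(j + 64086) = (-57349 - 14480)/(I*√116417/9 + 64086) = -71829/(64086 + I*√116417/9)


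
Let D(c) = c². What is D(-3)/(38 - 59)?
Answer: -3/7 ≈ -0.42857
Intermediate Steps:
D(-3)/(38 - 59) = (-3)²/(38 - 59) = 9/(-21) = 9*(-1/21) = -3/7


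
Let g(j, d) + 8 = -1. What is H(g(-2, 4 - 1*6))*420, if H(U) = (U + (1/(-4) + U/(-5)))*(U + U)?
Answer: 56322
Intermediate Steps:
g(j, d) = -9 (g(j, d) = -8 - 1 = -9)
H(U) = 2*U*(-1/4 + 4*U/5) (H(U) = (U + (1*(-1/4) + U*(-1/5)))*(2*U) = (U + (-1/4 - U/5))*(2*U) = (-1/4 + 4*U/5)*(2*U) = 2*U*(-1/4 + 4*U/5))
H(g(-2, 4 - 1*6))*420 = ((1/10)*(-9)*(-5 + 16*(-9)))*420 = ((1/10)*(-9)*(-5 - 144))*420 = ((1/10)*(-9)*(-149))*420 = (1341/10)*420 = 56322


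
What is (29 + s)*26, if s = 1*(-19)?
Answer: 260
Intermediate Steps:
s = -19
(29 + s)*26 = (29 - 19)*26 = 10*26 = 260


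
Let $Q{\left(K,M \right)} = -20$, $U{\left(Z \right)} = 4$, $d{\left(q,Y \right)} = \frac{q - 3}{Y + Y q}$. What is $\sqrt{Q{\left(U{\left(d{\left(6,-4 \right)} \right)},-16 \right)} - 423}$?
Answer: $i \sqrt{443} \approx 21.048 i$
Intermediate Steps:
$d{\left(q,Y \right)} = \frac{-3 + q}{Y + Y q}$
$\sqrt{Q{\left(U{\left(d{\left(6,-4 \right)} \right)},-16 \right)} - 423} = \sqrt{-20 - 423} = \sqrt{-443} = i \sqrt{443}$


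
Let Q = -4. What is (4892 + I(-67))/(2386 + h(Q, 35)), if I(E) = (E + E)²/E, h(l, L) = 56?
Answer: 2312/1221 ≈ 1.8935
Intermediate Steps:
I(E) = 4*E (I(E) = (2*E)²/E = (4*E²)/E = 4*E)
(4892 + I(-67))/(2386 + h(Q, 35)) = (4892 + 4*(-67))/(2386 + 56) = (4892 - 268)/2442 = 4624*(1/2442) = 2312/1221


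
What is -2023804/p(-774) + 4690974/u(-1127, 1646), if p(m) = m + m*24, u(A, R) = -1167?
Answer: -14734761272/3763575 ≈ -3915.1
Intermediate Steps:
p(m) = 25*m (p(m) = m + 24*m = 25*m)
-2023804/p(-774) + 4690974/u(-1127, 1646) = -2023804/(25*(-774)) + 4690974/(-1167) = -2023804/(-19350) + 4690974*(-1/1167) = -2023804*(-1/19350) - 1563658/389 = 1011902/9675 - 1563658/389 = -14734761272/3763575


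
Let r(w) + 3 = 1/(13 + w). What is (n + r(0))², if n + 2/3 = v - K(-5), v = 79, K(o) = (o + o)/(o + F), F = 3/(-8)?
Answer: 15213495649/2812329 ≈ 5409.6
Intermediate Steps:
F = -3/8 (F = 3*(-⅛) = -3/8 ≈ -0.37500)
K(o) = 2*o/(-3/8 + o) (K(o) = (o + o)/(o - 3/8) = (2*o)/(-3/8 + o) = 2*o/(-3/8 + o))
r(w) = -3 + 1/(13 + w)
n = 9865/129 (n = -⅔ + (79 - 16*(-5)/(-3 + 8*(-5))) = -⅔ + (79 - 16*(-5)/(-3 - 40)) = -⅔ + (79 - 16*(-5)/(-43)) = -⅔ + (79 - 16*(-5)*(-1)/43) = -⅔ + (79 - 1*80/43) = -⅔ + (79 - 80/43) = -⅔ + 3317/43 = 9865/129 ≈ 76.473)
(n + r(0))² = (9865/129 + (-38 - 3*0)/(13 + 0))² = (9865/129 + (-38 + 0)/13)² = (9865/129 + (1/13)*(-38))² = (9865/129 - 38/13)² = (123343/1677)² = 15213495649/2812329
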